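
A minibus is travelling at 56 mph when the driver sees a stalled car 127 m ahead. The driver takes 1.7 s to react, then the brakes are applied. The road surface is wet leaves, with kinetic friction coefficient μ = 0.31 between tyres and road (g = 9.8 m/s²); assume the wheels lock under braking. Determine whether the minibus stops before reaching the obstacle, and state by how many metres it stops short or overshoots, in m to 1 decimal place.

No — it overshoots by 18.7 m

56 mph × 0.44704 = 25.0342 m/s.
a = μg = 0.31 × 9.8 = 3.038 m/s².
Reaction distance = 25.0342 × 1.7 = 42.558 m.
Braking distance = v²/(2a) = 626.711 / 6.076 = 103.145 m.
Total stopping distance = 42.558 + 103.145 = 145.703 m, vs 127 m available — it cannot stop in time and overshoots by 145.703 − 127 = 18.703 m.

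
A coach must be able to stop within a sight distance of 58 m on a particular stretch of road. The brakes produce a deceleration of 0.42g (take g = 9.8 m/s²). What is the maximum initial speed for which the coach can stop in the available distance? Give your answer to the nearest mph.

a = 0.42 × 9.8 = 4.116 m/s².
v²/(2a) = d ⇒ v = √(2 × 4.116 × 58) = √477.46 = 21.8509 m/s.
21.8509 m/s ÷ 0.44704 = 48.879 mph.

Maximum speed ≈ 49 mph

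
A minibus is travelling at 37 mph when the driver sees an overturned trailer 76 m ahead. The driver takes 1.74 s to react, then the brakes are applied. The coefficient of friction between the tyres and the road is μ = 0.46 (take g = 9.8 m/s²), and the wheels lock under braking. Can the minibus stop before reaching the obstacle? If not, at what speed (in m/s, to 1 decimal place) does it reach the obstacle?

Yes — it stops about 16.9 m short of the obstacle, so it never reaches it

37 mph × 0.44704 = 16.5405 m/s.
a = μg = 0.46 × 9.8 = 4.508 m/s².
Reaction distance = 16.5405 × 1.74 = 28.780 m.
Braking distance = v²/(2a) = 273.588 / 9.016 = 30.345 m.
Total stopping distance = 28.780 + 30.345 = 59.125 m, vs 76 m available — it stops with 76 − 59.125 = 16.875 m to spare.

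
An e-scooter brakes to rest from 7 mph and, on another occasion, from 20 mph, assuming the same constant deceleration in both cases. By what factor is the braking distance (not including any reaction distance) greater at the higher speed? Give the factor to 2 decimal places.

Braking distance d = v²/(2a), so with a fixed, d ∝ v².
Factor = (20/7)² = 2.8571² = 8.1630.

Factor ≈ 8.16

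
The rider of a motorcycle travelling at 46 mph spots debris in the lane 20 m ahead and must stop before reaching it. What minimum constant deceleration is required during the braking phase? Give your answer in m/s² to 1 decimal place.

46 mph × 0.44704 = 20.5638 m/s.
v² = 2a·d ⇒ a = v²/(2d) = 20.5638² / (2 × 20.000) = 422.870 / 40.000 = 10.5717 m/s².

Required deceleration ≈ 10.6 m/s²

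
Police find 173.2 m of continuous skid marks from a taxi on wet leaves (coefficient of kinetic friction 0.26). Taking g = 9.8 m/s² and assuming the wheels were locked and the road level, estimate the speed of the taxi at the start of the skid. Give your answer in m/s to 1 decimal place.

Deceleration a = μg = 0.26 × 9.8 = 2.548 m/s².
v = √(2a·d) = √(2 × 2.548 × 173.2) = √882.627 = 29.7090 m/s.

Initial speed ≈ 29.7 m/s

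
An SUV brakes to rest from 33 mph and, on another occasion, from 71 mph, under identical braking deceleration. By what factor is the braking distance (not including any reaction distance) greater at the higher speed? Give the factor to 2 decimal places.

Factor ≈ 4.63

Braking distance d = v²/(2a), so with a fixed, d ∝ v².
Factor = (71/33)² = 2.1515² = 4.6290.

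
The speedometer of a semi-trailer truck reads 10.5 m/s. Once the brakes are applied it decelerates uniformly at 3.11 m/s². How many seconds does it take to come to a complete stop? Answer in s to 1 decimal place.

Braking time = v/a = 10.5000 / 3.110 = 3.376 s.

Braking time ≈ 3.4 s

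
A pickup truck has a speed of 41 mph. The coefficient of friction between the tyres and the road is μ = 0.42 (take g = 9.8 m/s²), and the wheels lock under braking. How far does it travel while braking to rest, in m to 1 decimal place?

41 mph × 0.44704 = 18.3286 m/s.
a = μg = 0.42 × 9.8 = 4.116 m/s².
Braking distance = v²/(2a) = 18.3286² / (2 × 4.116) = 335.938 / 8.232 = 40.809 m.

Braking distance ≈ 40.8 m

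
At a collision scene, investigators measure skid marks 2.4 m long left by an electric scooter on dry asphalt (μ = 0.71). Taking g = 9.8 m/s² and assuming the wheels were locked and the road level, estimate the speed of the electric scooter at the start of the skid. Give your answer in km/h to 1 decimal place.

Initial speed ≈ 20.8 km/h

Deceleration a = μg = 0.71 × 9.8 = 6.958 m/s².
v = √(2a·d) = √(2 × 6.958 × 2.4) = √33.398 = 5.7791 m/s.
= 5.7791 × 3.6 = 20.805 km/h.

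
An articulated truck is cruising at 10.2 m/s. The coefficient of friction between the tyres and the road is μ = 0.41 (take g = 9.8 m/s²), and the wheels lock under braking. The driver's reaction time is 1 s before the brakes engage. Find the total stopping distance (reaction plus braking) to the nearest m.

Total stopping distance ≈ 23 m

a = μg = 0.41 × 9.8 = 4.018 m/s².
Reaction distance = v·t_r = 10.2000 × 1 = 10.200 m.
Braking distance = v²/(2a) = 10.2000² / (2 × 4.018) = 104.040 / 8.036 = 12.947 m.
Total = 10.200 + 12.947 = 23.147 m.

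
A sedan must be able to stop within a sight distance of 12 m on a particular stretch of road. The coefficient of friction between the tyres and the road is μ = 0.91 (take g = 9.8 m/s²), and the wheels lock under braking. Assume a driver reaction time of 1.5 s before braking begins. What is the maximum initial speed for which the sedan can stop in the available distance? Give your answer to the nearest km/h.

a = μg = 0.91 × 9.8 = 8.918 m/s².
Stopping distance: v·t_r + v²/(2a) = 12 with t_r = 1.5 s and a = 8.918 m/s².
So v² + 26.754 v − 214.03 = 0.
Positive root: v = −a·t_r + √((a·t_r)² + 2a·d) = −13.377 + √(178.944 + 214.03) = 6.4466 m/s.
6.4466 m/s × 3.6 = 23.208 km/h.

Maximum speed ≈ 23 km/h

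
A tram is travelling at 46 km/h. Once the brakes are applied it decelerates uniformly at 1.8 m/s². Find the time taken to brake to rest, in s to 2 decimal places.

Braking time ≈ 7.10 s

46 km/h ÷ 3.6 = 12.7778 m/s.
Braking time = v/a = 12.7778 / 1.800 = 7.099 s.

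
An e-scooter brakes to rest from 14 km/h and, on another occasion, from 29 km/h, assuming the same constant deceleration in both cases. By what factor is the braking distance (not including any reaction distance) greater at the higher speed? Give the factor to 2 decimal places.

Factor ≈ 4.29

Braking distance d = v²/(2a), so with a fixed, d ∝ v².
Factor = (29/14)² = 2.0714² = 4.2907.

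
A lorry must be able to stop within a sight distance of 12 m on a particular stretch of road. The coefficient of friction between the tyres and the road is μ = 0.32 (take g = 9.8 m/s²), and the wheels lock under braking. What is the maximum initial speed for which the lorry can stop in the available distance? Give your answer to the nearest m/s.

Maximum speed ≈ 9 m/s

a = μg = 0.32 × 9.8 = 3.136 m/s².
v²/(2a) = d ⇒ v = √(2 × 3.136 × 12) = √75.26 = 8.6753 m/s.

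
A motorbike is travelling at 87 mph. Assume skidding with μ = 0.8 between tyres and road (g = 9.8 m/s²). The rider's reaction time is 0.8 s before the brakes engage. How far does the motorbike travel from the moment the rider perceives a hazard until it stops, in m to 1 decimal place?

Total stopping distance ≈ 127.6 m

87 mph × 0.44704 = 38.8925 m/s.
a = μg = 0.8 × 9.8 = 7.840 m/s².
Reaction distance = v·t_r = 38.8925 × 0.8 = 31.114 m.
Braking distance = v²/(2a) = 38.8925² / (2 × 7.840) = 1512.627 / 15.680 = 96.469 m.
Total = 31.114 + 96.469 = 127.583 m.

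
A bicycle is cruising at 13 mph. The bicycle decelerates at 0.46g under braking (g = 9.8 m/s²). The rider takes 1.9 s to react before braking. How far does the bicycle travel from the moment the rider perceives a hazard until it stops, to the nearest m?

13 mph × 0.44704 = 5.8115 m/s.
a = 0.46 × 9.8 = 4.508 m/s².
Reaction distance = v·t_r = 5.8115 × 1.9 = 11.042 m.
Braking distance = v²/(2a) = 5.8115² / (2 × 4.508) = 33.774 / 9.016 = 3.746 m.
Total = 11.042 + 3.746 = 14.788 m.

Total stopping distance ≈ 15 m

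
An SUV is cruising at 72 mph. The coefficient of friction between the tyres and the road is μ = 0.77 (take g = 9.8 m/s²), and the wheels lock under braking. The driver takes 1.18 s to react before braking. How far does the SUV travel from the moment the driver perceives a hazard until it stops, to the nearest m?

Total stopping distance ≈ 107 m

72 mph × 0.44704 = 32.1869 m/s.
a = μg = 0.77 × 9.8 = 7.546 m/s².
Reaction distance = v·t_r = 32.1869 × 1.18 = 37.981 m.
Braking distance = v²/(2a) = 32.1869² / (2 × 7.546) = 1035.997 / 15.092 = 68.645 m.
Total = 37.981 + 68.645 = 106.626 m.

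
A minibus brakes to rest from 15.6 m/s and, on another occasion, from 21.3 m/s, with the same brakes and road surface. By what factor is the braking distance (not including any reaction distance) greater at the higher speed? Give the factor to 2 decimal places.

Factor ≈ 1.86

Braking distance d = v²/(2a), so with a fixed, d ∝ v².
Factor = (21.3/15.6)² = 1.3654² = 1.8643.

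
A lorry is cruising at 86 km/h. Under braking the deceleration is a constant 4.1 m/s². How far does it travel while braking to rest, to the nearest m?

Braking distance ≈ 70 m

86 km/h ÷ 3.6 = 23.8889 m/s.
Braking distance = v²/(2a) = 23.8889² / (2 × 4.100) = 570.680 / 8.200 = 69.595 m.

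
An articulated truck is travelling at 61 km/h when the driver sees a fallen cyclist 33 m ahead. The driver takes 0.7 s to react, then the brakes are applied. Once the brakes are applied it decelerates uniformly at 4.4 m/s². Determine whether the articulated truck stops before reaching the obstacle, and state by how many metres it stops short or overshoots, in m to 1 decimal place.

No — it overshoots by 11.5 m

61 km/h ÷ 3.6 = 16.9444 m/s.
Reaction distance = 16.9444 × 0.7 = 11.861 m.
Braking distance = v²/(2a) = 287.113 / 8.800 = 32.626 m.
Total stopping distance = 11.861 + 32.626 = 44.487 m, vs 33 m available — it cannot stop in time and overshoots by 44.487 − 33 = 11.487 m.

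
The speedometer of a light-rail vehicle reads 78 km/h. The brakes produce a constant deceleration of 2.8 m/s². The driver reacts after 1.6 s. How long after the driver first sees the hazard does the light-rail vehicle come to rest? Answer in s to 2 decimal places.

78 km/h ÷ 3.6 = 21.6667 m/s.
Braking time = v/a = 21.6667 / 2.800 = 7.738 s.
Total = 1.6 + 7.738 = 9.338 s.

Total time ≈ 9.34 s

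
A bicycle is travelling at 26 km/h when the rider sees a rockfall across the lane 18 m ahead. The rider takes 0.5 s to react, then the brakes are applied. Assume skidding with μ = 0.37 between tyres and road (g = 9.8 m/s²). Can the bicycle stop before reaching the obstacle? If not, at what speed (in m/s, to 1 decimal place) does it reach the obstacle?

26 km/h ÷ 3.6 = 7.2222 m/s.
a = μg = 0.37 × 9.8 = 3.626 m/s².
Reaction distance = 7.2222 × 0.5 = 3.611 m.
Braking distance = v²/(2a) = 52.160 / 7.252 = 7.192 m.
Total stopping distance = 3.611 + 7.192 = 10.803 m, vs 18 m available — it stops with 18 − 10.803 = 7.197 m to spare.

Yes — it stops about 7.2 m short of the obstacle, so it never reaches it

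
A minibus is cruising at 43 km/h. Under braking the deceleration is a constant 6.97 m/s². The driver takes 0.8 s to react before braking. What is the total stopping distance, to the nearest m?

Total stopping distance ≈ 20 m

43 km/h ÷ 3.6 = 11.9444 m/s.
Reaction distance = v·t_r = 11.9444 × 0.8 = 9.556 m.
Braking distance = v²/(2a) = 11.9444² / (2 × 6.970) = 142.669 / 13.940 = 10.235 m.
Total = 9.556 + 10.235 = 19.791 m.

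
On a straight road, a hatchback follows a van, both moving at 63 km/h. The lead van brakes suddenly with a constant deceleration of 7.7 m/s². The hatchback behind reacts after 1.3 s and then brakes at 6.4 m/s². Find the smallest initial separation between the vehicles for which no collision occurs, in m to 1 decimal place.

63 km/h ÷ 3.6 = 17.5000 m/s.
Leader travels v²/(2a_L) = 306.250 / 15.400 = 19.886 m before stopping.
Follower covers v·t_r = 17.5000 × 1.3 = 22.750 m while reacting, then v²/(2a_F) = 306.250 / 12.800 = 23.926 m while braking, for a total of 22.750 + 23.926 = 46.676 m.
Since a_F ≤ a_L and the follower starts braking later, the follower is never slower than the leader, so the closest approach is when both have stopped.
Minimum gap = 46.676 − 19.886 = 26.790 m.

Minimum gap ≈ 26.8 m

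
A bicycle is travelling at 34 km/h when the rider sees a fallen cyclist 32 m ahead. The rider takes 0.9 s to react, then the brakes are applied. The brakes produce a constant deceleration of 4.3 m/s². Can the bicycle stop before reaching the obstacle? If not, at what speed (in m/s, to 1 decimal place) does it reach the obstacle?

Yes — it stops about 13.1 m short of the obstacle, so it never reaches it

34 km/h ÷ 3.6 = 9.4444 m/s.
Reaction distance = 9.4444 × 0.9 = 8.500 m.
Braking distance = v²/(2a) = 89.197 / 8.600 = 10.372 m.
Total stopping distance = 8.500 + 10.372 = 18.872 m, vs 32 m available — it stops with 32 − 18.872 = 13.128 m to spare.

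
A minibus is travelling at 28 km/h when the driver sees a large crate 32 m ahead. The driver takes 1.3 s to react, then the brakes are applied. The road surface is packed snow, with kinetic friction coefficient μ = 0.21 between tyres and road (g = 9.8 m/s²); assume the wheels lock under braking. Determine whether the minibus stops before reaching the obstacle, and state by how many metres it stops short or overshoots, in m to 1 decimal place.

28 km/h ÷ 3.6 = 7.7778 m/s.
a = μg = 0.21 × 9.8 = 2.058 m/s².
Reaction distance = 7.7778 × 1.3 = 10.111 m.
Braking distance = v²/(2a) = 60.494 / 4.116 = 14.697 m.
Total stopping distance = 10.111 + 14.697 = 24.808 m, vs 32 m available — it stops with 32 − 24.808 = 7.192 m to spare.

Yes — it stops 7.2 m short of the obstacle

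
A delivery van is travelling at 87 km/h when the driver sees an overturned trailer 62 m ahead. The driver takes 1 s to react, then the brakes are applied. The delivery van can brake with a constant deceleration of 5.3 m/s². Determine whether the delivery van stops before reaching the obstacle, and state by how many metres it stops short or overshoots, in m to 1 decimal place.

87 km/h ÷ 3.6 = 24.1667 m/s.
Reaction distance = 24.1667 × 1 = 24.167 m.
Braking distance = v²/(2a) = 584.029 / 10.600 = 55.097 m.
Total stopping distance = 24.167 + 55.097 = 79.264 m, vs 62 m available — it cannot stop in time and overshoots by 79.264 − 62 = 17.264 m.

No — it overshoots by 17.3 m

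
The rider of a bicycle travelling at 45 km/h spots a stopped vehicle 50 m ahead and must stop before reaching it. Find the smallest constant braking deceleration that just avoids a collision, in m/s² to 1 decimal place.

45 km/h ÷ 3.6 = 12.5000 m/s.
v² = 2a·d ⇒ a = v²/(2d) = 12.5000² / (2 × 50.000) = 156.250 / 100.000 = 1.5625 m/s².

Required deceleration ≈ 1.6 m/s²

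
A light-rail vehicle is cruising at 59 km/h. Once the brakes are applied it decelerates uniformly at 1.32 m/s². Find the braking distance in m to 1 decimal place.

59 km/h ÷ 3.6 = 16.3889 m/s.
Braking distance = v²/(2a) = 16.3889² / (2 × 1.320) = 268.596 / 2.640 = 101.741 m.

Braking distance ≈ 101.7 m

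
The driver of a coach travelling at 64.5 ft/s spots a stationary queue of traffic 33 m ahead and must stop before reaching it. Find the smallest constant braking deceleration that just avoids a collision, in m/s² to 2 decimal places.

64.5 ft/s × 0.3048 = 19.6596 m/s.
v² = 2a·d ⇒ a = v²/(2d) = 19.6596² / (2 × 33.000) = 386.500 / 66.000 = 5.8561 m/s².

Required deceleration ≈ 5.86 m/s²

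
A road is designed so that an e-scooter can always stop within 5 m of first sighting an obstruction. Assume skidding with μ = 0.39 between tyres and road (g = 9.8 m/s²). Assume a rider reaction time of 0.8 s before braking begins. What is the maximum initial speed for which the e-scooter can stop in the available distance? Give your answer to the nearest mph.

Maximum speed ≈ 9 mph

a = μg = 0.39 × 9.8 = 3.822 m/s².
Stopping distance: v·t_r + v²/(2a) = 5 with t_r = 0.8 s and a = 3.822 m/s².
So v² + 6.115 v − 38.22 = 0.
Positive root: v = −a·t_r + √((a·t_r)² + 2a·d) = −3.058 + √(9.351 + 38.22) = 3.8392 m/s.
3.8392 m/s ÷ 0.44704 = 8.588 mph.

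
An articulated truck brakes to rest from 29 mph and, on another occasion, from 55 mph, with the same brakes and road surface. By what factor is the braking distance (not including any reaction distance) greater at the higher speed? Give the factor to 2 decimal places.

Factor ≈ 3.60

Braking distance d = v²/(2a), so with a fixed, d ∝ v².
Factor = (55/29)² = 1.8966² = 3.5971.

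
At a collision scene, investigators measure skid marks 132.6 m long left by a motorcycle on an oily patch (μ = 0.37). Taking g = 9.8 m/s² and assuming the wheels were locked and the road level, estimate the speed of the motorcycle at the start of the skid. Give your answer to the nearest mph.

Deceleration a = μg = 0.37 × 9.8 = 3.626 m/s².
v = √(2a·d) = √(2 × 3.626 × 132.6) = √961.615 = 31.0099 m/s.
= 31.0099 ÷ 0.44704 = 69.367 mph.

Initial speed ≈ 69 mph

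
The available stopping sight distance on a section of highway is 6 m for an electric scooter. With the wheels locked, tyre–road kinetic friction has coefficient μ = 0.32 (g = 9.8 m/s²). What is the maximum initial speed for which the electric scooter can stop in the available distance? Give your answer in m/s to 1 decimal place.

Maximum speed ≈ 6.1 m/s

a = μg = 0.32 × 9.8 = 3.136 m/s².
v²/(2a) = d ⇒ v = √(2 × 3.136 × 6) = √37.63 = 6.1343 m/s.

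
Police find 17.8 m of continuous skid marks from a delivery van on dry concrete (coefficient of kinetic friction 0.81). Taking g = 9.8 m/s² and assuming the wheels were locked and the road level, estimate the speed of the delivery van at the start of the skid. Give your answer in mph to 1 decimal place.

Deceleration a = μg = 0.81 × 9.8 = 7.938 m/s².
v = √(2a·d) = √(2 × 7.938 × 17.8) = √282.593 = 16.8105 m/s.
= 16.8105 ÷ 0.44704 = 37.604 mph.

Initial speed ≈ 37.6 mph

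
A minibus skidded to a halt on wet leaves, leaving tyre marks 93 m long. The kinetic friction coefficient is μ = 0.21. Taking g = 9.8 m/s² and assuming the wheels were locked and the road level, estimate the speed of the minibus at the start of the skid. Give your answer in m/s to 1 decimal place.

Initial speed ≈ 19.6 m/s

Deceleration a = μg = 0.21 × 9.8 = 2.058 m/s².
v = √(2a·d) = √(2 × 2.058 × 93) = √382.788 = 19.5650 m/s.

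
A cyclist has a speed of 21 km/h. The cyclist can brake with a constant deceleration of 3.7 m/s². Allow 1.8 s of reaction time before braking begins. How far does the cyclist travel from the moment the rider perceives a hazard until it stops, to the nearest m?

21 km/h ÷ 3.6 = 5.8333 m/s.
Reaction distance = v·t_r = 5.8333 × 1.8 = 10.500 m.
Braking distance = v²/(2a) = 5.8333² / (2 × 3.700) = 34.027 / 7.400 = 4.598 m.
Total = 10.500 + 4.598 = 15.098 m.

Total stopping distance ≈ 15 m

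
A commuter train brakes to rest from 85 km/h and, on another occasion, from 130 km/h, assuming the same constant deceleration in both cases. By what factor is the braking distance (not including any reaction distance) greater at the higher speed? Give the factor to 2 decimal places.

Factor ≈ 2.34

Braking distance d = v²/(2a), so with a fixed, d ∝ v².
Factor = (130/85)² = 1.5294² = 2.3391.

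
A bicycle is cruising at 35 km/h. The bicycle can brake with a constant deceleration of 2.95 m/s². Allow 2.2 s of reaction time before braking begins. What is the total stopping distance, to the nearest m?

Total stopping distance ≈ 37 m

35 km/h ÷ 3.6 = 9.7222 m/s.
Reaction distance = v·t_r = 9.7222 × 2.2 = 21.389 m.
Braking distance = v²/(2a) = 9.7222² / (2 × 2.950) = 94.521 / 5.900 = 16.021 m.
Total = 21.389 + 16.021 = 37.410 m.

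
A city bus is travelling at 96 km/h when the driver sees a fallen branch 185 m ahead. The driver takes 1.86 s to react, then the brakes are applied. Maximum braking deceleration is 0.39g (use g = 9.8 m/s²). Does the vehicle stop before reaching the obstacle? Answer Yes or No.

Yes

96 km/h ÷ 3.6 = 26.6667 m/s.
a = 0.39 × 9.8 = 3.822 m/s².
Reaction distance = 26.6667 × 1.86 = 49.600 m.
Braking distance = v²/(2a) = 711.113 / 7.644 = 93.029 m.
Total stopping distance = 49.600 + 93.029 = 142.629 m, vs 185 m available — it stops with 185 − 142.629 = 42.371 m to spare.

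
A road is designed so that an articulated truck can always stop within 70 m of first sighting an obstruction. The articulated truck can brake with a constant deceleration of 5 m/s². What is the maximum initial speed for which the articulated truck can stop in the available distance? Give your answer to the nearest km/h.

Maximum speed ≈ 95 km/h

v²/(2a) = d ⇒ v = √(2 × 5.000 × 70) = √700.00 = 26.4575 m/s.
26.4575 m/s × 3.6 = 95.247 km/h.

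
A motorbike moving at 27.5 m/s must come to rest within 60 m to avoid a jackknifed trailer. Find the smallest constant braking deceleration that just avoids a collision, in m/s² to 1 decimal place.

Required deceleration ≈ 6.3 m/s²

v² = 2a·d ⇒ a = v²/(2d) = 27.5000² / (2 × 60.000) = 756.250 / 120.000 = 6.3021 m/s².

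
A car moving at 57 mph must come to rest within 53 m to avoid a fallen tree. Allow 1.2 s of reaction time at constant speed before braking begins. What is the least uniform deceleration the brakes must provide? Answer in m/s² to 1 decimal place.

Required deceleration ≈ 14.5 m/s²

57 mph × 0.44704 = 25.4813 m/s.
Distance covered during reaction = 25.4813 × 1.2 = 30.578 m.
Distance available for braking: 53 − 30.578 = 22.422 m.
v² = 2a·d ⇒ a = v²/(2d) = 25.4813² / (2 × 22.422) = 649.297 / 44.844 = 14.4790 m/s².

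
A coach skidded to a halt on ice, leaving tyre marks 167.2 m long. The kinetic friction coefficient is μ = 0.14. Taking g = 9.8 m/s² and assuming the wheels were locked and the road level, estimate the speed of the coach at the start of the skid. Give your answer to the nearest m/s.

Initial speed ≈ 21 m/s

Deceleration a = μg = 0.14 × 9.8 = 1.372 m/s².
v = √(2a·d) = √(2 × 1.372 × 167.2) = √458.797 = 21.4195 m/s.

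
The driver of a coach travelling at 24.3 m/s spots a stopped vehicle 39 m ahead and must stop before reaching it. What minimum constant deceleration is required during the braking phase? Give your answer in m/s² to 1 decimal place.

Required deceleration ≈ 7.6 m/s²

v² = 2a·d ⇒ a = v²/(2d) = 24.3000² / (2 × 39.000) = 590.490 / 78.000 = 7.5704 m/s².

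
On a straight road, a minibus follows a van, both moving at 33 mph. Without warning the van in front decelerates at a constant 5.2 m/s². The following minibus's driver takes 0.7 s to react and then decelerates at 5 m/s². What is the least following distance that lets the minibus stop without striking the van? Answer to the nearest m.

Minimum gap ≈ 11 m

33 mph × 0.44704 = 14.7523 m/s.
Leader travels v²/(2a_L) = 217.630 / 10.400 = 20.926 m before stopping.
Follower covers v·t_r = 14.7523 × 0.7 = 10.327 m while reacting, then v²/(2a_F) = 217.630 / 10.000 = 21.763 m while braking, for a total of 10.327 + 21.763 = 32.090 m.
Since a_F ≤ a_L and the follower starts braking later, the follower is never slower than the leader, so the closest approach is when both have stopped.
Minimum gap = 32.090 − 20.926 = 11.164 m.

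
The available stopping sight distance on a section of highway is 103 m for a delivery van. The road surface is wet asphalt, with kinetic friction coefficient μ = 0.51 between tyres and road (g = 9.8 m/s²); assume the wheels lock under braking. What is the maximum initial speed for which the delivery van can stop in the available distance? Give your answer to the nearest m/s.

a = μg = 0.51 × 9.8 = 4.998 m/s².
v²/(2a) = d ⇒ v = √(2 × 4.998 × 103) = √1029.59 = 32.0872 m/s.

Maximum speed ≈ 32 m/s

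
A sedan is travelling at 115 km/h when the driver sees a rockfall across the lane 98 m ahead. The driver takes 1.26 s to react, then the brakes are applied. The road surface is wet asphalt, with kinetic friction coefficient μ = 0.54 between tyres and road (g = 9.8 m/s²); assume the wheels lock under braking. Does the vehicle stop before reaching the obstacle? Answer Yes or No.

No

115 km/h ÷ 3.6 = 31.9444 m/s.
a = μg = 0.54 × 9.8 = 5.292 m/s².
Reaction distance = 31.9444 × 1.26 = 40.250 m.
Braking distance = v²/(2a) = 1020.445 / 10.584 = 96.414 m.
Total stopping distance = 40.250 + 96.414 = 136.664 m, vs 98 m available — it cannot stop in time and overshoots by 136.664 − 98 = 38.664 m.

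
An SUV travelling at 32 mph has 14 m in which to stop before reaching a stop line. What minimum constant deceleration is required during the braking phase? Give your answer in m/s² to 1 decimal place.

32 mph × 0.44704 = 14.3053 m/s.
v² = 2a·d ⇒ a = v²/(2d) = 14.3053² / (2 × 14.000) = 204.642 / 28.000 = 7.3086 m/s².

Required deceleration ≈ 7.3 m/s²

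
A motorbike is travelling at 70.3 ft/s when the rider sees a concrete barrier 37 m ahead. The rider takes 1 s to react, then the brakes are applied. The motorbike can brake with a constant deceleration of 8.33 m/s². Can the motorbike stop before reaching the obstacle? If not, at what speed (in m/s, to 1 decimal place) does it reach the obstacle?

70.3 ft/s × 0.3048 = 21.4274 m/s.
Reaction distance = 21.4274 × 1 = 21.427 m.
Braking distance needed to stop: v²/(2a) = 459.133 / 16.660 = 27.559 m, so total needed = 21.427 + 27.559 = 48.986 m > 37 m — it cannot stop.
Distance remaining when braking begins: 37 − 21.427 = 15.573 m.
v² = v₀² − 2a·d = 459.133 − 2 × 8.330 × 15.573 = 199.687 m²/s².
v = √199.687 = 14.131 m/s.

No — it strikes the obstacle at 14.1 m/s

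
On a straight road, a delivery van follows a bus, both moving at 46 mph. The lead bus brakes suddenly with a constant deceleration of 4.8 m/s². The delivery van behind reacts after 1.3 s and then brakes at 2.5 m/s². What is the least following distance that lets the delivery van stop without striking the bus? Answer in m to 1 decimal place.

46 mph × 0.44704 = 20.5638 m/s.
Leader travels v²/(2a_L) = 422.870 / 9.600 = 44.049 m before stopping.
Follower covers v·t_r = 20.5638 × 1.3 = 26.733 m while reacting, then v²/(2a_F) = 422.870 / 5.000 = 84.574 m while braking, for a total of 26.733 + 84.574 = 111.307 m.
Since a_F ≤ a_L and the follower starts braking later, the follower is never slower than the leader, so the closest approach is when both have stopped.
Minimum gap = 111.307 − 44.049 = 67.258 m.

Minimum gap ≈ 67.3 m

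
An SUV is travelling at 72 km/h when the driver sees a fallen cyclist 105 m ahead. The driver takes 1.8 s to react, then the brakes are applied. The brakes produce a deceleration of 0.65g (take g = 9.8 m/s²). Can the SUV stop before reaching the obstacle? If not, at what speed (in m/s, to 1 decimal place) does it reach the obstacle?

Yes — it stops about 37.6 m short of the obstacle, so it never reaches it

72 km/h ÷ 3.6 = 20.0000 m/s.
a = 0.65 × 9.8 = 6.370 m/s².
Reaction distance = 20.0000 × 1.8 = 36.000 m.
Braking distance = v²/(2a) = 400.000 / 12.740 = 31.397 m.
Total stopping distance = 36.000 + 31.397 = 67.397 m, vs 105 m available — it stops with 105 − 67.397 = 37.603 m to spare.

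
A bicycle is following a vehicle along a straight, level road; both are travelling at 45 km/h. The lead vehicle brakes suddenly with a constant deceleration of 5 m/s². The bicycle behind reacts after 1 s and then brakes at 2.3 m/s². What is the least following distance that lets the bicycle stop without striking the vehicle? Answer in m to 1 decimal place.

Minimum gap ≈ 30.8 m

45 km/h ÷ 3.6 = 12.5000 m/s.
Leader travels v²/(2a_L) = 156.250 / 10.000 = 15.625 m before stopping.
Follower covers v·t_r = 12.5000 × 1 = 12.500 m while reacting, then v²/(2a_F) = 156.250 / 4.600 = 33.967 m while braking, for a total of 12.500 + 33.967 = 46.467 m.
Since a_F ≤ a_L and the follower starts braking later, the follower is never slower than the leader, so the closest approach is when both have stopped.
Minimum gap = 46.467 − 15.625 = 30.842 m.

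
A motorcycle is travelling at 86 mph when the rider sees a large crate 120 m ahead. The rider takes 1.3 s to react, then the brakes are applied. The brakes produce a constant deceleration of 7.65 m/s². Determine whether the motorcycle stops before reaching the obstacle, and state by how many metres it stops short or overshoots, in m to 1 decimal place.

86 mph × 0.44704 = 38.4454 m/s.
Reaction distance = 38.4454 × 1.3 = 49.979 m.
Braking distance = v²/(2a) = 1478.049 / 15.300 = 96.605 m.
Total stopping distance = 49.979 + 96.605 = 146.584 m, vs 120 m available — it cannot stop in time and overshoots by 146.584 − 120 = 26.584 m.

No — it overshoots by 26.6 m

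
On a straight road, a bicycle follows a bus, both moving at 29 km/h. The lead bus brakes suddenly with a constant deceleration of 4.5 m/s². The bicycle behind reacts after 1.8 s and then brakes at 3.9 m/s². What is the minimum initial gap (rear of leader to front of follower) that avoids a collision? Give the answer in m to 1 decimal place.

29 km/h ÷ 3.6 = 8.0556 m/s.
Leader travels v²/(2a_L) = 64.893 / 9.000 = 7.210 m before stopping.
Follower covers v·t_r = 8.0556 × 1.8 = 14.500 m while reacting, then v²/(2a_F) = 64.893 / 7.800 = 8.320 m while braking, for a total of 14.500 + 8.320 = 22.820 m.
Since a_F ≤ a_L and the follower starts braking later, the follower is never slower than the leader, so the closest approach is when both have stopped.
Minimum gap = 22.820 − 7.210 = 15.610 m.

Minimum gap ≈ 15.6 m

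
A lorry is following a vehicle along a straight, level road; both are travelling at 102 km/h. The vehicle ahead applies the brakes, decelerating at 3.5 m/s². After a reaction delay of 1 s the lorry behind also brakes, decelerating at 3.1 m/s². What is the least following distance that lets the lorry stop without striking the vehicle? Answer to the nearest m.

102 km/h ÷ 3.6 = 28.3333 m/s.
Leader travels v²/(2a_L) = 802.776 / 7.000 = 114.682 m before stopping.
Follower covers v·t_r = 28.3333 × 1 = 28.333 m while reacting, then v²/(2a_F) = 802.776 / 6.200 = 129.480 m while braking, for a total of 28.333 + 129.480 = 157.813 m.
Since a_F ≤ a_L and the follower starts braking later, the follower is never slower than the leader, so the closest approach is when both have stopped.
Minimum gap = 157.813 − 114.682 = 43.131 m.

Minimum gap ≈ 43 m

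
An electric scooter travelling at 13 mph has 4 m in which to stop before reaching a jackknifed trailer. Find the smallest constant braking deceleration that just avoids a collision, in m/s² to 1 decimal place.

13 mph × 0.44704 = 5.8115 m/s.
v² = 2a·d ⇒ a = v²/(2d) = 5.8115² / (2 × 4.000) = 33.774 / 8.000 = 4.2218 m/s².

Required deceleration ≈ 4.2 m/s²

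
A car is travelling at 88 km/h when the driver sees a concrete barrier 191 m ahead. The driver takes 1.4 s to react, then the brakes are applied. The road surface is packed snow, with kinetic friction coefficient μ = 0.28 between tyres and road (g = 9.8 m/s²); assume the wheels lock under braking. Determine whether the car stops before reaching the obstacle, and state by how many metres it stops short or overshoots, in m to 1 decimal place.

88 km/h ÷ 3.6 = 24.4444 m/s.
a = μg = 0.28 × 9.8 = 2.744 m/s².
Reaction distance = 24.4444 × 1.4 = 34.222 m.
Braking distance = v²/(2a) = 597.529 / 5.488 = 108.879 m.
Total stopping distance = 34.222 + 108.879 = 143.101 m, vs 191 m available — it stops with 191 − 143.101 = 47.899 m to spare.

Yes — it stops 47.9 m short of the obstacle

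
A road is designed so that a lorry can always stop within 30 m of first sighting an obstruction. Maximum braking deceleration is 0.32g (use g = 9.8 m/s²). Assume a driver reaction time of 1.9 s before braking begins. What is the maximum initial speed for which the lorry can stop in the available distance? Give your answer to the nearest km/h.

a = 0.32 × 9.8 = 3.136 m/s².
Stopping distance: v·t_r + v²/(2a) = 30 with t_r = 1.9 s and a = 3.136 m/s².
So v² + 11.917 v − 188.16 = 0.
Positive root: v = −a·t_r + √((a·t_r)² + 2a·d) = −5.958 + √(35.498 + 188.16) = 8.9972 m/s.
8.9972 m/s × 3.6 = 32.390 km/h.

Maximum speed ≈ 32 km/h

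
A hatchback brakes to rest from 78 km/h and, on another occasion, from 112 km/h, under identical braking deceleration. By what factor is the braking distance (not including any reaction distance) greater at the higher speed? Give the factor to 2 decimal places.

Factor ≈ 2.06

Braking distance d = v²/(2a), so with a fixed, d ∝ v².
Factor = (112/78)² = 1.4359² = 2.0618.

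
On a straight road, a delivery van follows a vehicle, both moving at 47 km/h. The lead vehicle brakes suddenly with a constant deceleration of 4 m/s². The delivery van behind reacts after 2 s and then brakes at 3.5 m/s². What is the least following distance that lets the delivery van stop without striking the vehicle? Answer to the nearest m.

Minimum gap ≈ 29 m

47 km/h ÷ 3.6 = 13.0556 m/s.
Leader travels v²/(2a_L) = 170.449 / 8.000 = 21.306 m before stopping.
Follower covers v·t_r = 13.0556 × 2 = 26.111 m while reacting, then v²/(2a_F) = 170.449 / 7.000 = 24.350 m while braking, for a total of 26.111 + 24.350 = 50.461 m.
Since a_F ≤ a_L and the follower starts braking later, the follower is never slower than the leader, so the closest approach is when both have stopped.
Minimum gap = 50.461 − 21.306 = 29.155 m.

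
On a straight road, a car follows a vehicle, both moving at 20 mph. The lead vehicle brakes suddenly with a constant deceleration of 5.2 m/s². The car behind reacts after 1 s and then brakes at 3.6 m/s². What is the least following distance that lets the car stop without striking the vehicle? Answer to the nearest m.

Minimum gap ≈ 12 m

20 mph × 0.44704 = 8.9408 m/s.
Leader travels v²/(2a_L) = 79.938 / 10.400 = 7.686 m before stopping.
Follower covers v·t_r = 8.9408 × 1 = 8.941 m while reacting, then v²/(2a_F) = 79.938 / 7.200 = 11.103 m while braking, for a total of 8.941 + 11.103 = 20.044 m.
Since a_F ≤ a_L and the follower starts braking later, the follower is never slower than the leader, so the closest approach is when both have stopped.
Minimum gap = 20.044 − 7.686 = 12.358 m.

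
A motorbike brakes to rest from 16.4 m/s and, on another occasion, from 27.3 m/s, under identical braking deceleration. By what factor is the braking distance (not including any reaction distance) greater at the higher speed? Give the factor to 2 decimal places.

Factor ≈ 2.77

Braking distance d = v²/(2a), so with a fixed, d ∝ v².
Factor = (27.3/16.4)² = 1.6646² = 2.7709.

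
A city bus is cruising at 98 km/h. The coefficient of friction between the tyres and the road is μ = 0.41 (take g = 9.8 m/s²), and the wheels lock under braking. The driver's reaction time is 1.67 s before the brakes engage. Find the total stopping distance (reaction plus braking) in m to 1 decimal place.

Total stopping distance ≈ 137.7 m

98 km/h ÷ 3.6 = 27.2222 m/s.
a = μg = 0.41 × 9.8 = 4.018 m/s².
Reaction distance = v·t_r = 27.2222 × 1.67 = 45.461 m.
Braking distance = v²/(2a) = 27.2222² / (2 × 4.018) = 741.048 / 8.036 = 92.216 m.
Total = 45.461 + 92.216 = 137.677 m.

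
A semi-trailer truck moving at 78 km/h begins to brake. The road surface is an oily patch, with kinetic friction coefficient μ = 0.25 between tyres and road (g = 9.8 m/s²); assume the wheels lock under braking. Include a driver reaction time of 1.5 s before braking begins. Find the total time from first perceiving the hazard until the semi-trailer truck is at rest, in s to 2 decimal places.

78 km/h ÷ 3.6 = 21.6667 m/s.
a = μg = 0.25 × 9.8 = 2.450 m/s².
Braking time = v/a = 21.6667 / 2.450 = 8.844 s.
Total = 1.5 + 8.844 = 10.344 s.

Total time ≈ 10.34 s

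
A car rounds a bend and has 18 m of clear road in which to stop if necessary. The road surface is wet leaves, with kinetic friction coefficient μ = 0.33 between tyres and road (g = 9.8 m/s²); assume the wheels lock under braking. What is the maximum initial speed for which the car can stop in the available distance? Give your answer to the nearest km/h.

Maximum speed ≈ 39 km/h

a = μg = 0.33 × 9.8 = 3.234 m/s².
v²/(2a) = d ⇒ v = √(2 × 3.234 × 18) = √116.42 = 10.7898 m/s.
10.7898 m/s × 3.6 = 38.843 km/h.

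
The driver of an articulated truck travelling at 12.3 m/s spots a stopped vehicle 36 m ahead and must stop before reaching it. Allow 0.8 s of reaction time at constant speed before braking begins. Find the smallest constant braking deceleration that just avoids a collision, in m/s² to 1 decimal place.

Distance covered during reaction = 12.3000 × 0.8 = 9.840 m.
Distance available for braking: 36 − 9.840 = 26.160 m.
v² = 2a·d ⇒ a = v²/(2d) = 12.3000² / (2 × 26.160) = 151.290 / 52.320 = 2.8916 m/s².

Required deceleration ≈ 2.9 m/s²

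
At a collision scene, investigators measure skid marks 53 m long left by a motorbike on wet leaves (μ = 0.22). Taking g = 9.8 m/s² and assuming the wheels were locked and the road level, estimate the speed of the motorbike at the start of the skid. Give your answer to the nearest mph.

Initial speed ≈ 34 mph

Deceleration a = μg = 0.22 × 9.8 = 2.156 m/s².
v = √(2a·d) = √(2 × 2.156 × 53) = √228.536 = 15.1174 m/s.
= 15.1174 ÷ 0.44704 = 33.817 mph.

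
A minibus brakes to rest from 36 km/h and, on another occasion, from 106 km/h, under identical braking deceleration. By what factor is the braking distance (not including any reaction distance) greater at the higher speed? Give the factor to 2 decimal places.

Braking distance d = v²/(2a), so with a fixed, d ∝ v².
Factor = (106/36)² = 2.9444² = 8.6695.

Factor ≈ 8.67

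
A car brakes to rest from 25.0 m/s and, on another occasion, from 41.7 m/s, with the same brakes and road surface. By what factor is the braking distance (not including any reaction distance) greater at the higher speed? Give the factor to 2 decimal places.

Braking distance d = v²/(2a), so with a fixed, d ∝ v².
Factor = (41.7/25.0)² = 1.6680² = 2.7822.

Factor ≈ 2.78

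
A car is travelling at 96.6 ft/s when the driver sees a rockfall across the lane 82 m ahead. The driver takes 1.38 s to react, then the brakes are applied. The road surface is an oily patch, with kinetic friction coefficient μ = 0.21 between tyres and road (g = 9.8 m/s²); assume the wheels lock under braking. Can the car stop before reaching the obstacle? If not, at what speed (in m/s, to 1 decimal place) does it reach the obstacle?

96.6 ft/s × 0.3048 = 29.4437 m/s.
a = μg = 0.21 × 9.8 = 2.058 m/s².
Reaction distance = 29.4437 × 1.38 = 40.632 m.
Braking distance needed to stop: v²/(2a) = 866.931 / 4.116 = 210.625 m, so total needed = 40.632 + 210.625 = 251.257 m > 82 m — it cannot stop.
Distance remaining when braking begins: 82 − 40.632 = 41.368 m.
v² = v₀² − 2a·d = 866.931 − 2 × 2.058 × 41.368 = 696.660 m²/s².
v = √696.660 = 26.394 m/s.

No — it strikes the obstacle at 26.4 m/s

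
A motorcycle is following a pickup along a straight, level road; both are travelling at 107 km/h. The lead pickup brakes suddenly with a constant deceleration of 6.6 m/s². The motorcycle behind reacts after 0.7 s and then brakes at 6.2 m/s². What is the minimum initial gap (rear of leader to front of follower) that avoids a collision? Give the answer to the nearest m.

107 km/h ÷ 3.6 = 29.7222 m/s.
Leader travels v²/(2a_L) = 883.409 / 13.200 = 66.925 m before stopping.
Follower covers v·t_r = 29.7222 × 0.7 = 20.806 m while reacting, then v²/(2a_F) = 883.409 / 12.400 = 71.243 m while braking, for a total of 20.806 + 71.243 = 92.049 m.
Since a_F ≤ a_L and the follower starts braking later, the follower is never slower than the leader, so the closest approach is when both have stopped.
Minimum gap = 92.049 − 66.925 = 25.124 m.

Minimum gap ≈ 25 m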